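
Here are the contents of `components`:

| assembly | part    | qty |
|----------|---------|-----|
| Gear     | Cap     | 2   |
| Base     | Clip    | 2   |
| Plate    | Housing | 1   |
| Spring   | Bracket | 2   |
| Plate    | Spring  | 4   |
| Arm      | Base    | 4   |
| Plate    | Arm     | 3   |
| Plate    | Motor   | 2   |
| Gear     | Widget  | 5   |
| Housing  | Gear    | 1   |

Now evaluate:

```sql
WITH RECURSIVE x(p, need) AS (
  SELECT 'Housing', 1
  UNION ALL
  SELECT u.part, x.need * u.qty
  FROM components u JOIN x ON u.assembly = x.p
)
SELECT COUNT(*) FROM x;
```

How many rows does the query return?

4

Base: (Housing, need=1).
Iteration 1: components of {Housing} -> Gear = 1*1 = 1.
Iteration 2: components of {Gear} -> Cap = 1*2 = 2, Widget = 1*5 = 5.
Iteration 3: no further components; recursion stops.
Total rows emitted: 4.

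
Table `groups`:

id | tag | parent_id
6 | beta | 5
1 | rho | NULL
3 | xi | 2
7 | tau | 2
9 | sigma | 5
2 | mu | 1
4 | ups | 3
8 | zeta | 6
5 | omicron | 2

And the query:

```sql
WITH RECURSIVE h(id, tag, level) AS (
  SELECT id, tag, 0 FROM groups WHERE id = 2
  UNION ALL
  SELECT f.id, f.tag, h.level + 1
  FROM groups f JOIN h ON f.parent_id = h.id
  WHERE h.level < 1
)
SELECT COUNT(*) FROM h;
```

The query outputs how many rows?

4

Base: id=2 (mu) at level 0.
Iteration 1: rows with parent_id in {2} -> xi (id 3, level 1), omicron (id 5, level 1), tau (id 7, level 1).
Iteration 2: level < 1 fails for all current rows; recursion stops.
Total rows emitted: 4.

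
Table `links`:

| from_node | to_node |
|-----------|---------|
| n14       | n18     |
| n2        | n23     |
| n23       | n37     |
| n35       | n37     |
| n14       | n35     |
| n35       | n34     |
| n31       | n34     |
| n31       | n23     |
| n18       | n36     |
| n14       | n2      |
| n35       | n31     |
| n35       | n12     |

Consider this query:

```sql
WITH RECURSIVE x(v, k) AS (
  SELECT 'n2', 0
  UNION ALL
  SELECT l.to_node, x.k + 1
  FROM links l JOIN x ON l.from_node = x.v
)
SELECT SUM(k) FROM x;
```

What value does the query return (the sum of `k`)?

3

Base: (n2, k=0).
Iteration 1: edges from {n2} -> (n23, k=1).
Iteration 2: edges from {n23} -> (n37, k=2).
Iteration 3: no outgoing edges from {n37}; recursion stops.
SUM(k) = 0 + 1 + 2 = 3.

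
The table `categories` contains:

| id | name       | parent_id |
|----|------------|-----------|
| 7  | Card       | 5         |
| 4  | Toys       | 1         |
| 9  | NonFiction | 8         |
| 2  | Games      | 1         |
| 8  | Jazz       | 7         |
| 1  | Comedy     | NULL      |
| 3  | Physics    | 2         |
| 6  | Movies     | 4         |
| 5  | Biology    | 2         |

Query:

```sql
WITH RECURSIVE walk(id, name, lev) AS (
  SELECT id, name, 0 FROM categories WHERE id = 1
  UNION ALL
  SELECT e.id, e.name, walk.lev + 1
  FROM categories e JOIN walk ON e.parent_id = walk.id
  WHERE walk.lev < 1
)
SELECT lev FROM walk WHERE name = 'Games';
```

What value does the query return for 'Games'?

1

Base: id=1 (Comedy) at lev 0.
Iteration 1: rows with parent_id in {1} -> Games (id 2, lev 1), Toys (id 4, lev 1).
Iteration 2: lev < 1 fails for all current rows; recursion stops.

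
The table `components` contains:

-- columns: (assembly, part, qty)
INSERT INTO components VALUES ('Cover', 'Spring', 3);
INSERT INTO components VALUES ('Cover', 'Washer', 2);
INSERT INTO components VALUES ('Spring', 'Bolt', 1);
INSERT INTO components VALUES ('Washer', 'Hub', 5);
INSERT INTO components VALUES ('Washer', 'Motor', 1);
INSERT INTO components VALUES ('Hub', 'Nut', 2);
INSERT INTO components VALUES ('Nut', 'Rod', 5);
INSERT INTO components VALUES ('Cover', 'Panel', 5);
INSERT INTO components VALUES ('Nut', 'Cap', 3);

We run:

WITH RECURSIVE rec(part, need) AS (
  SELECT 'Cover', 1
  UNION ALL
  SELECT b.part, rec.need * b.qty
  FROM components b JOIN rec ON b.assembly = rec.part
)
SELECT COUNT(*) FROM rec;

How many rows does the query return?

Base: (Cover, need=1).
Iteration 1: components of {Cover} -> Panel = 1*5 = 5, Spring = 1*3 = 3, Washer = 1*2 = 2.
Iteration 2: components of {Panel,Spring,Washer} -> Bolt = 3*1 = 3, Hub = 2*5 = 10, Motor = 2*1 = 2.
Iteration 3: components of {Bolt,Hub,Motor} -> Nut = 10*2 = 20.
Iteration 4: components of {Nut} -> Cap = 20*3 = 60, Rod = 20*5 = 100.
Iteration 5: no further components; recursion stops.
Total rows emitted: 10.

10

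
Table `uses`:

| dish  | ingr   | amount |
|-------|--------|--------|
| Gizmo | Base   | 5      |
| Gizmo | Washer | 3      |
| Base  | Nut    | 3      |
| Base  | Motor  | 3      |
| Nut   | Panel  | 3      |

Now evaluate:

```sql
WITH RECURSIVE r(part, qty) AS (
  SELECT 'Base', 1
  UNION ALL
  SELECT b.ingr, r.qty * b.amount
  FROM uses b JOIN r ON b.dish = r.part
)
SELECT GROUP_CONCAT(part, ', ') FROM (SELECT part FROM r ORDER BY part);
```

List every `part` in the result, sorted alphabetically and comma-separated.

Base: (Base, qty=1).
Iteration 1: components of {Base} -> Motor = 1*3 = 3, Nut = 1*3 = 3.
Iteration 2: components of {Motor,Nut} -> Panel = 3*3 = 9.
Iteration 3: no further components; recursion stops.

Base, Motor, Nut, Panel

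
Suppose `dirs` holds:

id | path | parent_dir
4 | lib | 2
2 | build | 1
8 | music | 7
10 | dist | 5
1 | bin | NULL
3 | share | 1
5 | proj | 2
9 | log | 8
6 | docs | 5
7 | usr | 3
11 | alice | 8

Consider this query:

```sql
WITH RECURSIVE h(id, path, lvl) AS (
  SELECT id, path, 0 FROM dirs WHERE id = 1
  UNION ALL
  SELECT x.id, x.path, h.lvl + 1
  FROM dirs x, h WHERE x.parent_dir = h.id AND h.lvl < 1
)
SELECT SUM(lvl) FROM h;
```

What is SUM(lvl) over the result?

2

Base: id=1 (bin) at lvl 0.
Iteration 1: rows with parent_dir in {1} -> build (id 2, lvl 1), share (id 3, lvl 1).
Iteration 2: lvl < 1 fails for all current rows; recursion stops.
SUM(lvl) = 0 + 1 + 1 = 2.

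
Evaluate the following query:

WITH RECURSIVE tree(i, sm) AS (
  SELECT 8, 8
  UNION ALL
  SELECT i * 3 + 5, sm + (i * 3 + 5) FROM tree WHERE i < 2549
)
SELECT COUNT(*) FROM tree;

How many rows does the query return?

Base: i=8, sm=8.
Iteration 1: 8 < 2549 holds -> i = 8 * 3 + 5 = 29, sm = 8 + 29 = 37.
Iteration 2: 29 < 2549 holds -> i = 29 * 3 + 5 = 92, sm = 37 + 92 = 129.
Iteration 3: 92 < 2549 holds -> i = 92 * 3 + 5 = 281, sm = 129 + 281 = 410.
Iteration 4: 281 < 2549 holds -> i = 281 * 3 + 5 = 848, sm = 410 + 848 = 1258.
Iteration 5: 848 < 2549 holds -> i = 848 * 3 + 5 = 2549, sm = 1258 + 2549 = 3807.
Iteration 6: 2549 < 2549 fails; recursion stops.
Total rows emitted: 6.

6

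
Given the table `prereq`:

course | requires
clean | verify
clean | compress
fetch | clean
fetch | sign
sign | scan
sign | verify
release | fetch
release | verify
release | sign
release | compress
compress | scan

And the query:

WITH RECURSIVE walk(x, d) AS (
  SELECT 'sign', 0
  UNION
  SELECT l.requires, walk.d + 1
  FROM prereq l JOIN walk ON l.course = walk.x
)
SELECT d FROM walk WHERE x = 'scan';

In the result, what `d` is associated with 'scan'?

1

Base: (sign, d=0).
Iteration 1: edges from {sign} -> (scan, d=1), (verify, d=1).
Iteration 2: no outgoing edges from {scan,verify}; recursion stops.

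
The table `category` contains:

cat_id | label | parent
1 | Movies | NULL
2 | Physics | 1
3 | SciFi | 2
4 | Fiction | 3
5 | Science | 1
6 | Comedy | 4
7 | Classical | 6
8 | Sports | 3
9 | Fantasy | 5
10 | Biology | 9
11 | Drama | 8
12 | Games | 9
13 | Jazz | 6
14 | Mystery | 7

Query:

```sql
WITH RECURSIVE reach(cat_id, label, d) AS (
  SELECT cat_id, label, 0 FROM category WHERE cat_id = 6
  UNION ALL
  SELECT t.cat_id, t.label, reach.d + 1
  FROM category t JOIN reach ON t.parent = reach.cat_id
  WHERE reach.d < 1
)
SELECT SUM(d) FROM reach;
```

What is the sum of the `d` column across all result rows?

2

Base: cat_id=6 (Comedy) at d 0.
Iteration 1: rows with parent in {6} -> Classical (id 7, d 1), Jazz (id 13, d 1).
Iteration 2: d < 1 fails for all current rows; recursion stops.
SUM(d) = 0 + 1 + 1 = 2.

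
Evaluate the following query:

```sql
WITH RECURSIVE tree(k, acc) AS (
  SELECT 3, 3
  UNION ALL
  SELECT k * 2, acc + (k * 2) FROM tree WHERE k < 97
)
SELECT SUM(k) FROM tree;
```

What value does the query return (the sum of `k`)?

Base: k=3, acc=3.
Iteration 1: 3 < 97 holds -> k = 3 * 2 = 6, acc = 3 + 6 = 9.
Iteration 2: 6 < 97 holds -> k = 6 * 2 = 12, acc = 9 + 12 = 21.
Iteration 3: 12 < 97 holds -> k = 12 * 2 = 24, acc = 21 + 24 = 45.
Iteration 4: 24 < 97 holds -> k = 24 * 2 = 48, acc = 45 + 48 = 93.
Iteration 5: 48 < 97 holds -> k = 48 * 2 = 96, acc = 93 + 96 = 189.
Iteration 6: 96 < 97 holds -> k = 96 * 2 = 192, acc = 189 + 192 = 381.
Iteration 7: 192 < 97 fails; recursion stops.
SUM(k) = 3 + 6 + 12 + 24 + 48 + 96 + 192 = 381.

381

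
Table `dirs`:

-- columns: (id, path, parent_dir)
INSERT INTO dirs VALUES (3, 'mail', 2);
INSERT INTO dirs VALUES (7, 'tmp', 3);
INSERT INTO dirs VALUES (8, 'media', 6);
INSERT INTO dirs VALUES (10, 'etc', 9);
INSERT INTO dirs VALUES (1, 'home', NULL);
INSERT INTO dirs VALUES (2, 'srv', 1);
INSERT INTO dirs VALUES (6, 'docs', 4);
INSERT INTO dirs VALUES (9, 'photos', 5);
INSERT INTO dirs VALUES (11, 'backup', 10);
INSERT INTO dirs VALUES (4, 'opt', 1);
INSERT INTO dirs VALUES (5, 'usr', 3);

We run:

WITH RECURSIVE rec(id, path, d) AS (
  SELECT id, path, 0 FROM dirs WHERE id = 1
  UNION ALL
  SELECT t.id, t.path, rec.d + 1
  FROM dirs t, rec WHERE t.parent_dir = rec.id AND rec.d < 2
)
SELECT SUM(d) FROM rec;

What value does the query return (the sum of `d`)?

Base: id=1 (home) at d 0.
Iteration 1: rows with parent_dir in {1} -> srv (id 2, d 1), opt (id 4, d 1).
Iteration 2: rows with parent_dir in {2,4} -> mail (id 3, d 2), docs (id 6, d 2).
Iteration 3: d < 2 fails for all current rows; recursion stops.
SUM(d) = 0 + 1 + 1 + 2 + 2 = 6.

6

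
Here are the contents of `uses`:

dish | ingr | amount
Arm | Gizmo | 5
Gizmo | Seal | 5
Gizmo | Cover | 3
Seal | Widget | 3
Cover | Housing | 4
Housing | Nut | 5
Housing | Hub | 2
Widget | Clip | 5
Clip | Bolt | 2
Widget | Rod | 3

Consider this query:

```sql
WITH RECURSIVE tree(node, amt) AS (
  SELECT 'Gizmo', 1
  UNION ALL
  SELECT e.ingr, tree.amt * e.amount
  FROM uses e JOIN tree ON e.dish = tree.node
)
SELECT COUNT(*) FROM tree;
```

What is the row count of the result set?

Base: (Gizmo, amt=1).
Iteration 1: components of {Gizmo} -> Cover = 1*3 = 3, Seal = 1*5 = 5.
Iteration 2: components of {Cover,Seal} -> Housing = 3*4 = 12, Widget = 5*3 = 15.
Iteration 3: components of {Housing,Widget} -> Clip = 15*5 = 75, Hub = 12*2 = 24, Nut = 12*5 = 60, Rod = 15*3 = 45.
Iteration 4: components of {Clip,Hub,Nut,Rod} -> Bolt = 75*2 = 150.
Iteration 5: no further components; recursion stops.
Total rows emitted: 10.

10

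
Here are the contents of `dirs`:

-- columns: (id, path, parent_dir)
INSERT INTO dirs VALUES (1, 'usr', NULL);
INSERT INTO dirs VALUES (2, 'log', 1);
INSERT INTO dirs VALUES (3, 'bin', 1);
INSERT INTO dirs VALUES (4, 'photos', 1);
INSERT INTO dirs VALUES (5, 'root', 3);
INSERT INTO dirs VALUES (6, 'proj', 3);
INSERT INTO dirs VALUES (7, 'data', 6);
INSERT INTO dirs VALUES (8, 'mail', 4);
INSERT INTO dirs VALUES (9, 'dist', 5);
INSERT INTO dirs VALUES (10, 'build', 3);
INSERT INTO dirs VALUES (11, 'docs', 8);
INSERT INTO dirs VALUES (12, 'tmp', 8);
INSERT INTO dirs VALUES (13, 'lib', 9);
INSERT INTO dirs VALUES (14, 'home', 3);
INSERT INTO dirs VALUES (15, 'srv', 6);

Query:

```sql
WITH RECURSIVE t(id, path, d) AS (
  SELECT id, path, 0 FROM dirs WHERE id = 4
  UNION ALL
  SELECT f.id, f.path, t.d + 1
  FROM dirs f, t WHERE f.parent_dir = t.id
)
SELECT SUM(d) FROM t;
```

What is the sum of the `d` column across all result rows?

Base: id=4 (photos) at d 0.
Iteration 1: rows with parent_dir in {4} -> mail (id 8, d 1).
Iteration 2: rows with parent_dir in {8} -> docs (id 11, d 2), tmp (id 12, d 2).
Iteration 3: no rows with parent_dir in {11,12}; recursion stops.
SUM(d) = 0 + 1 + 2 + 2 = 5.

5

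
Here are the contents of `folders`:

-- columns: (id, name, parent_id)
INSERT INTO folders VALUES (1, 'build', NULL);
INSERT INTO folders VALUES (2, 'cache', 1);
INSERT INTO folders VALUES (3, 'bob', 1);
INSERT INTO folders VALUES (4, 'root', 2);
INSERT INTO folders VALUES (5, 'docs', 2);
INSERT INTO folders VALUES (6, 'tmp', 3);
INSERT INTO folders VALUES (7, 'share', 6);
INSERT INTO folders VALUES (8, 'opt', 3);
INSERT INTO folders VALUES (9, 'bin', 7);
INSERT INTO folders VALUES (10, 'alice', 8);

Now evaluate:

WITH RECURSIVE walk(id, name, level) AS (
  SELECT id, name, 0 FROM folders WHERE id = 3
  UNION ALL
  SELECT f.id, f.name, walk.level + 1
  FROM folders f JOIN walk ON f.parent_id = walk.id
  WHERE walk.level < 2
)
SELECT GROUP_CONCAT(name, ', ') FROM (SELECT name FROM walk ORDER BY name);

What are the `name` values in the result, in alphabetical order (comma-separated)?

alice, bob, opt, share, tmp

Base: id=3 (bob) at level 0.
Iteration 1: rows with parent_id in {3} -> tmp (id 6, level 1), opt (id 8, level 1).
Iteration 2: rows with parent_id in {6,8} -> share (id 7, level 2), alice (id 10, level 2).
Iteration 3: level < 2 fails for all current rows; recursion stops.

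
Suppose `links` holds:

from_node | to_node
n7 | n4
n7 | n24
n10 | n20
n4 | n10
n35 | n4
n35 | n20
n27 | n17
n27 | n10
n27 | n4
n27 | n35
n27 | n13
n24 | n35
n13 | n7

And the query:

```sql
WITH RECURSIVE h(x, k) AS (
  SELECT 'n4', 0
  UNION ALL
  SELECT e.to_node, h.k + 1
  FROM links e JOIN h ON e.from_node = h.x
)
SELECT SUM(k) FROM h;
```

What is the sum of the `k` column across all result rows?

Base: (n4, k=0).
Iteration 1: edges from {n4} -> (n10, k=1).
Iteration 2: edges from {n10} -> (n20, k=2).
Iteration 3: no outgoing edges from {n20}; recursion stops.
SUM(k) = 0 + 1 + 2 = 3.

3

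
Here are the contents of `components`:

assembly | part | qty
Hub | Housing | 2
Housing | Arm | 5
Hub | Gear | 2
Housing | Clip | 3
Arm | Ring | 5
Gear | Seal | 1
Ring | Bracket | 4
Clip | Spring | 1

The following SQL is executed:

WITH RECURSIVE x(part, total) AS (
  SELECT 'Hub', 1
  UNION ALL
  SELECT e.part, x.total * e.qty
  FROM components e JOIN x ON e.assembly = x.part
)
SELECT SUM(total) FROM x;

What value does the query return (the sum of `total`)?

Base: (Hub, total=1).
Iteration 1: components of {Hub} -> Gear = 1*2 = 2, Housing = 1*2 = 2.
Iteration 2: components of {Gear,Housing} -> Arm = 2*5 = 10, Clip = 2*3 = 6, Seal = 2*1 = 2.
Iteration 3: components of {Arm,Clip,Seal} -> Ring = 10*5 = 50, Spring = 6*1 = 6.
Iteration 4: components of {Ring,Spring} -> Bracket = 50*4 = 200.
Iteration 5: no further components; recursion stops.
SUM(total) = 1 + 2 + 2 + 10 + 6 + 2 + 50 + 6 + 200 = 279.

279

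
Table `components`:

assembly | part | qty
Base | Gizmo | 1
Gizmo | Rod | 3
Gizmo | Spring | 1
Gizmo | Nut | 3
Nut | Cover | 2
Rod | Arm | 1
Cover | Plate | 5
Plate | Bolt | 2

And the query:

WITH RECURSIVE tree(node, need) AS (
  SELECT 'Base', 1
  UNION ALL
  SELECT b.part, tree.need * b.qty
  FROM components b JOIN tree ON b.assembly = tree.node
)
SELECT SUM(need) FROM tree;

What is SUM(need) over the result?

Base: (Base, need=1).
Iteration 1: components of {Base} -> Gizmo = 1*1 = 1.
Iteration 2: components of {Gizmo} -> Nut = 1*3 = 3, Rod = 1*3 = 3, Spring = 1*1 = 1.
Iteration 3: components of {Nut,Rod,Spring} -> Arm = 3*1 = 3, Cover = 3*2 = 6.
Iteration 4: components of {Arm,Cover} -> Plate = 6*5 = 30.
Iteration 5: components of {Plate} -> Bolt = 30*2 = 60.
Iteration 6: no further components; recursion stops.
SUM(need) = 1 + 1 + 3 + 1 + 3 + 3 + 6 + 30 + 60 = 108.

108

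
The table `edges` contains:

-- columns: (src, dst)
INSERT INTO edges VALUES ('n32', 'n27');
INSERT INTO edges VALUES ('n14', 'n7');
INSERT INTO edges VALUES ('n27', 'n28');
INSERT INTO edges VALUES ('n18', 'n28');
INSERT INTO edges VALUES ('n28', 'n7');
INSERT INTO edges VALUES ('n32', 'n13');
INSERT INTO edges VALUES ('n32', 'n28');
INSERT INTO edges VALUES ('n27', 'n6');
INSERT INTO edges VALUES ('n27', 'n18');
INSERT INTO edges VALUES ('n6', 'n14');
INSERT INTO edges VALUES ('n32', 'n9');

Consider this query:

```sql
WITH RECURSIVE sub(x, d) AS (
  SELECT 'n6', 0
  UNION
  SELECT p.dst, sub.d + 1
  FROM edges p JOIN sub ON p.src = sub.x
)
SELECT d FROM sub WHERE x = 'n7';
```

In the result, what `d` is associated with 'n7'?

2

Base: (n6, d=0).
Iteration 1: edges from {n6} -> (n14, d=1).
Iteration 2: edges from {n14} -> (n7, d=2).
Iteration 3: no outgoing edges from {n7}; recursion stops.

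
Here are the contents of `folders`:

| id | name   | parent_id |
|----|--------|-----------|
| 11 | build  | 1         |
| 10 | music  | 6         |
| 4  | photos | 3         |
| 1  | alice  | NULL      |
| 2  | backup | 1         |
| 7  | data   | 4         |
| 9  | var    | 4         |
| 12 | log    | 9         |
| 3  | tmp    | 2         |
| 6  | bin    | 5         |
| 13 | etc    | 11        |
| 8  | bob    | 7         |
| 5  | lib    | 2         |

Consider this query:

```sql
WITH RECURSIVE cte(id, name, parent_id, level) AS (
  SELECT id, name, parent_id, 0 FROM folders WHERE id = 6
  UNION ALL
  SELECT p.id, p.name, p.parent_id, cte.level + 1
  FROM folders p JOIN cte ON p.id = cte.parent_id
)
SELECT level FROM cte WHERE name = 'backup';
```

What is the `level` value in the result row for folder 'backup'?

Base: id=6 (bin), parent_id=5, level 0.
Iteration 1: join on id=5 -> lib (id 5, parent_id=2, level 1).
Iteration 2: join on id=2 -> backup (id 2, parent_id=1, level 2).
Iteration 3: join on id=1 -> alice (id 1, parent_id=NULL, level 3).
Iteration 4: parent_id is NULL; no match; recursion stops.

2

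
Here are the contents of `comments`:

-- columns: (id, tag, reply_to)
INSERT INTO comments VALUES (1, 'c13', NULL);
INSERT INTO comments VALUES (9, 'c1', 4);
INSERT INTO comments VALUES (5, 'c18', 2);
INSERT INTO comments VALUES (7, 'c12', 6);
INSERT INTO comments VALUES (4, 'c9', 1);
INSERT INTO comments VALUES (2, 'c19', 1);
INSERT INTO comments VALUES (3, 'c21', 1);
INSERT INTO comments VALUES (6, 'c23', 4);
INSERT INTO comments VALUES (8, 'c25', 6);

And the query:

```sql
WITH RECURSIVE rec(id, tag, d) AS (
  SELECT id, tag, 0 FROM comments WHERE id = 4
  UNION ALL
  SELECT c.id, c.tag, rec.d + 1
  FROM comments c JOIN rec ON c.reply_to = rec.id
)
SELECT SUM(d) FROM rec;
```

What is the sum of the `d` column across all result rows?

6

Base: id=4 (c9) at d 0.
Iteration 1: rows with reply_to in {4} -> c23 (id 6, d 1), c1 (id 9, d 1).
Iteration 2: rows with reply_to in {6,9} -> c12 (id 7, d 2), c25 (id 8, d 2).
Iteration 3: no rows with reply_to in {7,8}; recursion stops.
SUM(d) = 0 + 1 + 1 + 2 + 2 = 6.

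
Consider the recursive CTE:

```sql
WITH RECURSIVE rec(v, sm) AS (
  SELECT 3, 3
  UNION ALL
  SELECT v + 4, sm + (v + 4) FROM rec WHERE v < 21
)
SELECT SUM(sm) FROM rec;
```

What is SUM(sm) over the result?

Base: v=3, sm=3.
Iteration 1: 3 < 21 holds -> v = 3 + 4 = 7, sm = 3 + 7 = 10.
Iteration 2: 7 < 21 holds -> v = 7 + 4 = 11, sm = 10 + 11 = 21.
Iteration 3: 11 < 21 holds -> v = 11 + 4 = 15, sm = 21 + 15 = 36.
Iteration 4: 15 < 21 holds -> v = 15 + 4 = 19, sm = 36 + 19 = 55.
Iteration 5: 19 < 21 holds -> v = 19 + 4 = 23, sm = 55 + 23 = 78.
Iteration 6: 23 < 21 fails; recursion stops.
SUM(sm) = 3 + 10 + 21 + 36 + 55 + 78 = 203.

203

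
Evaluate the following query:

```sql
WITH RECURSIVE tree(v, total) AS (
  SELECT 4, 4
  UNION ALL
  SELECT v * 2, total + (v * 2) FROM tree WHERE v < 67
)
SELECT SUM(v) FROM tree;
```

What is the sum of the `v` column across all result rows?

252

Base: v=4, total=4.
Iteration 1: 4 < 67 holds -> v = 4 * 2 = 8, total = 4 + 8 = 12.
Iteration 2: 8 < 67 holds -> v = 8 * 2 = 16, total = 12 + 16 = 28.
Iteration 3: 16 < 67 holds -> v = 16 * 2 = 32, total = 28 + 32 = 60.
Iteration 4: 32 < 67 holds -> v = 32 * 2 = 64, total = 60 + 64 = 124.
Iteration 5: 64 < 67 holds -> v = 64 * 2 = 128, total = 124 + 128 = 252.
Iteration 6: 128 < 67 fails; recursion stops.
SUM(v) = 4 + 8 + 16 + 32 + 64 + 128 = 252.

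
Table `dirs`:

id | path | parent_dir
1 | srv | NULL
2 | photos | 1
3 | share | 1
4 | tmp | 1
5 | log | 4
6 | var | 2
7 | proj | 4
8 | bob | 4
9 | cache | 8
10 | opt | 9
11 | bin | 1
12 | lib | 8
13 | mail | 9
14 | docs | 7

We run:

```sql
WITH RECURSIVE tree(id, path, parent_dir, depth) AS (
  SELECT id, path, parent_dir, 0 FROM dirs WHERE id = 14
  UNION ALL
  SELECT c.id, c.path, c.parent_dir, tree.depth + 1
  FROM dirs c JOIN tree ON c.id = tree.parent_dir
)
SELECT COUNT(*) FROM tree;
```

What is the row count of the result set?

Base: id=14 (docs), parent_dir=7, depth 0.
Iteration 1: join on id=7 -> proj (id 7, parent_dir=4, depth 1).
Iteration 2: join on id=4 -> tmp (id 4, parent_dir=1, depth 2).
Iteration 3: join on id=1 -> srv (id 1, parent_dir=NULL, depth 3).
Iteration 4: parent_dir is NULL; no match; recursion stops.
Total rows emitted: 4.

4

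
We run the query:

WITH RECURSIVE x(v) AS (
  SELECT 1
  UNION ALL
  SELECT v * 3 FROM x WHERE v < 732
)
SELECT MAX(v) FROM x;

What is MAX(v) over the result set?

Base: v=1.
Iteration 1: 1 < 732 holds -> v = 1 * 3 = 3.
Iteration 2: 3 < 732 holds -> v = 3 * 3 = 9.
Iteration 3: 9 < 732 holds -> v = 9 * 3 = 27.
Iteration 4: 27 < 732 holds -> v = 27 * 3 = 81.
Iteration 5: 81 < 732 holds -> v = 81 * 3 = 243.
Iteration 6: 243 < 732 holds -> v = 243 * 3 = 729.
Iteration 7: 729 < 732 holds -> v = 729 * 3 = 2187.
Iteration 8: 2187 < 732 fails; recursion stops.
v values: 1, 3, 9, 27, 81, 243, 729, 2187; the maximum is 2187.

2187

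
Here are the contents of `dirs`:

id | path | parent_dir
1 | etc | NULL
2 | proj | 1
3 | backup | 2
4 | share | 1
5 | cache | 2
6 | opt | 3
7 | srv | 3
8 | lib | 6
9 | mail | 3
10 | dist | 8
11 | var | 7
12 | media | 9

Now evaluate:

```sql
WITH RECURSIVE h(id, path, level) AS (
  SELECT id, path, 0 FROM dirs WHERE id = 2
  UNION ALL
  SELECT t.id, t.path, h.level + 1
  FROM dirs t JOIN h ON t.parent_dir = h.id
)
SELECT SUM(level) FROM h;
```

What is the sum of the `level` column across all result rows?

Base: id=2 (proj) at level 0.
Iteration 1: rows with parent_dir in {2} -> backup (id 3, level 1), cache (id 5, level 1).
Iteration 2: rows with parent_dir in {3,5} -> opt (id 6, level 2), srv (id 7, level 2), mail (id 9, level 2).
Iteration 3: rows with parent_dir in {6,7,9} -> lib (id 8, level 3), var (id 11, level 3), media (id 12, level 3).
Iteration 4: rows with parent_dir in {8,11,12} -> dist (id 10, level 4).
Iteration 5: no rows with parent_dir in {10}; recursion stops.
SUM(level) = 0 + 1 + 1 + 2 + 2 + 2 + 3 + 3 + 3 + 4 = 21.

21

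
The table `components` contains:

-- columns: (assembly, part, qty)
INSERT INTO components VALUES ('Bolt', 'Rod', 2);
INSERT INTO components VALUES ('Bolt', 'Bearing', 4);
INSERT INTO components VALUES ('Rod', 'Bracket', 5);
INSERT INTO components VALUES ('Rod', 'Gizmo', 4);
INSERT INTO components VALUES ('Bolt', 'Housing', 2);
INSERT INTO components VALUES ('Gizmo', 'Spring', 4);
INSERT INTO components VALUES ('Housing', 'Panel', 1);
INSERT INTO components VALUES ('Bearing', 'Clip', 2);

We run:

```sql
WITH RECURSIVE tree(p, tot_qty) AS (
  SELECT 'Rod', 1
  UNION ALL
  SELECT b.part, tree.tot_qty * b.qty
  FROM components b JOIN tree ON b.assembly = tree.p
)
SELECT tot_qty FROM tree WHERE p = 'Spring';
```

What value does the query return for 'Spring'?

Base: (Rod, tot_qty=1).
Iteration 1: components of {Rod} -> Bracket = 1*5 = 5, Gizmo = 1*4 = 4.
Iteration 2: components of {Bracket,Gizmo} -> Spring = 4*4 = 16.
Iteration 3: no further components; recursion stops.

16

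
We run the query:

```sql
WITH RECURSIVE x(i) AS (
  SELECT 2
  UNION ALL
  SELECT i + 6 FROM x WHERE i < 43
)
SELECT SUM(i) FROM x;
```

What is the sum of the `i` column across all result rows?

184

Base: i=2.
Iteration 1: 2 < 43 holds -> i = 2 + 6 = 8.
Iteration 2: 8 < 43 holds -> i = 8 + 6 = 14.
Iteration 3: 14 < 43 holds -> i = 14 + 6 = 20.
Iteration 4: 20 < 43 holds -> i = 20 + 6 = 26.
Iteration 5: 26 < 43 holds -> i = 26 + 6 = 32.
Iteration 6: 32 < 43 holds -> i = 32 + 6 = 38.
Iteration 7: 38 < 43 holds -> i = 38 + 6 = 44.
Iteration 8: 44 < 43 fails; recursion stops.
SUM(i) = 2 + 8 + 14 + 20 + 26 + 32 + 38 + 44 = 184.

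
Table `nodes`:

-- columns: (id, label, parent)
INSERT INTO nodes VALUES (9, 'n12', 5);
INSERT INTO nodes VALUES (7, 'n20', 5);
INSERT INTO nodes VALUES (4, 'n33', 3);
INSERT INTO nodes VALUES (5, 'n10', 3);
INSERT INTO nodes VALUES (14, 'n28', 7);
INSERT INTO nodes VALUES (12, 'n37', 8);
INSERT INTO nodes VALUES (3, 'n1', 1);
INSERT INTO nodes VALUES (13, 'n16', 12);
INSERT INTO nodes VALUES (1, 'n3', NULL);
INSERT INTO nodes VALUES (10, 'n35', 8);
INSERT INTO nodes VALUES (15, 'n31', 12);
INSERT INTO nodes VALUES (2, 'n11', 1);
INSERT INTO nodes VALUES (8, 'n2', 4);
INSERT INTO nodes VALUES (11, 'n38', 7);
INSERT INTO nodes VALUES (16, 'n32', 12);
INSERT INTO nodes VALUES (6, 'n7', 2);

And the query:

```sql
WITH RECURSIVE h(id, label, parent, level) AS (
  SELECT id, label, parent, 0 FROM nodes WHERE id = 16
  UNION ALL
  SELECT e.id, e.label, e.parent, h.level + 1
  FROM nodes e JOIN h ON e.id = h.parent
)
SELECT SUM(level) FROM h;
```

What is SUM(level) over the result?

15

Base: id=16 (n32), parent=12, level 0.
Iteration 1: join on id=12 -> n37 (id 12, parent=8, level 1).
Iteration 2: join on id=8 -> n2 (id 8, parent=4, level 2).
Iteration 3: join on id=4 -> n33 (id 4, parent=3, level 3).
Iteration 4: join on id=3 -> n1 (id 3, parent=1, level 4).
Iteration 5: join on id=1 -> n3 (id 1, parent=NULL, level 5).
Iteration 6: parent is NULL; no match; recursion stops.
SUM(level) = 0 + 1 + 2 + 3 + 4 + 5 = 15.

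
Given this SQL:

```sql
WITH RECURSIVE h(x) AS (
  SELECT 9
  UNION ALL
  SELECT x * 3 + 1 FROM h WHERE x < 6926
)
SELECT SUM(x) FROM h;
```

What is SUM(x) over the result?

31156

Base: x=9.
Iteration 1: 9 < 6926 holds -> x = 9 * 3 + 1 = 28.
Iteration 2: 28 < 6926 holds -> x = 28 * 3 + 1 = 85.
Iteration 3: 85 < 6926 holds -> x = 85 * 3 + 1 = 256.
Iteration 4: 256 < 6926 holds -> x = 256 * 3 + 1 = 769.
Iteration 5: 769 < 6926 holds -> x = 769 * 3 + 1 = 2308.
Iteration 6: 2308 < 6926 holds -> x = 2308 * 3 + 1 = 6925.
Iteration 7: 6925 < 6926 holds -> x = 6925 * 3 + 1 = 20776.
Iteration 8: 20776 < 6926 fails; recursion stops.
SUM(x) = 9 + 28 + 85 + 256 + 769 + 2308 + 6925 + 20776 = 31156.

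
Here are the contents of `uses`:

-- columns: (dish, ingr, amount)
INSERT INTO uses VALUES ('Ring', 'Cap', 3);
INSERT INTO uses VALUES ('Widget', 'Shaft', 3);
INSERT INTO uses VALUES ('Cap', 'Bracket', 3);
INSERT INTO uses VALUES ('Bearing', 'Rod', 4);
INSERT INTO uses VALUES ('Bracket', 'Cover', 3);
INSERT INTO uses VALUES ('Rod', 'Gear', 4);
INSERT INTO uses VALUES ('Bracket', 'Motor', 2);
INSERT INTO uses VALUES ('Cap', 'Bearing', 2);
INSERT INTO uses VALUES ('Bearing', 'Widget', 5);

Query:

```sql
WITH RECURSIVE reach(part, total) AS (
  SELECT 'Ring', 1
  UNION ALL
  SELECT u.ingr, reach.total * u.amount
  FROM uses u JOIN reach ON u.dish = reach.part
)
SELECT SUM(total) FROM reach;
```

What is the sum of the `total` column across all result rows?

Base: (Ring, total=1).
Iteration 1: components of {Ring} -> Cap = 1*3 = 3.
Iteration 2: components of {Cap} -> Bearing = 3*2 = 6, Bracket = 3*3 = 9.
Iteration 3: components of {Bearing,Bracket} -> Cover = 9*3 = 27, Motor = 9*2 = 18, Rod = 6*4 = 24, Widget = 6*5 = 30.
Iteration 4: components of {Cover,Motor,Rod,Widget} -> Gear = 24*4 = 96, Shaft = 30*3 = 90.
Iteration 5: no further components; recursion stops.
SUM(total) = 1 + 3 + 6 + 9 + 30 + 24 + 27 + 18 + 90 + 96 = 304.

304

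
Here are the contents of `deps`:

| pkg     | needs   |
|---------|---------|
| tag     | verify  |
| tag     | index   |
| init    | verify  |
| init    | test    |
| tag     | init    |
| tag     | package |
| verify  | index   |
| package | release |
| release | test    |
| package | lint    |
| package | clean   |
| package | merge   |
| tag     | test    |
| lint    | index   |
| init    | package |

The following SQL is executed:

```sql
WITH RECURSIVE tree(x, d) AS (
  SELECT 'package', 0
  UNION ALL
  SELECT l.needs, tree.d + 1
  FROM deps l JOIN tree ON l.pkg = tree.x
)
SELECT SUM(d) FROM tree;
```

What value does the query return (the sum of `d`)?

Base: (package, d=0).
Iteration 1: edges from {package} -> (clean, d=1), (lint, d=1), (merge, d=1), (release, d=1).
Iteration 2: edges from {clean,lint,merge,release} -> (index, d=2), (test, d=2).
Iteration 3: no outgoing edges from {index,test}; recursion stops.
SUM(d) = 0 + 1 + 1 + 1 + 1 + 2 + 2 = 8.

8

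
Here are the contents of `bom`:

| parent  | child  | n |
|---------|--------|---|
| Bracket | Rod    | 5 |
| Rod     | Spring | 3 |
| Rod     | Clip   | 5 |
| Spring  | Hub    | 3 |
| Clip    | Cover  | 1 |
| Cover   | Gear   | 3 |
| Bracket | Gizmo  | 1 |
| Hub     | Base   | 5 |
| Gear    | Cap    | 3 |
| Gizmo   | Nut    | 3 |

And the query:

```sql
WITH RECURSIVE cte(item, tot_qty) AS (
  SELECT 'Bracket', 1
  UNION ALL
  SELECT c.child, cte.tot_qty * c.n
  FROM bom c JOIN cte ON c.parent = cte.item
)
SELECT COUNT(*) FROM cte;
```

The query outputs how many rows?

Base: (Bracket, tot_qty=1).
Iteration 1: components of {Bracket} -> Gizmo = 1*1 = 1, Rod = 1*5 = 5.
Iteration 2: components of {Gizmo,Rod} -> Clip = 5*5 = 25, Nut = 1*3 = 3, Spring = 5*3 = 15.
Iteration 3: components of {Clip,Nut,Spring} -> Cover = 25*1 = 25, Hub = 15*3 = 45.
Iteration 4: components of {Cover,Hub} -> Base = 45*5 = 225, Gear = 25*3 = 75.
Iteration 5: components of {Base,Gear} -> Cap = 75*3 = 225.
Iteration 6: no further components; recursion stops.
Total rows emitted: 11.

11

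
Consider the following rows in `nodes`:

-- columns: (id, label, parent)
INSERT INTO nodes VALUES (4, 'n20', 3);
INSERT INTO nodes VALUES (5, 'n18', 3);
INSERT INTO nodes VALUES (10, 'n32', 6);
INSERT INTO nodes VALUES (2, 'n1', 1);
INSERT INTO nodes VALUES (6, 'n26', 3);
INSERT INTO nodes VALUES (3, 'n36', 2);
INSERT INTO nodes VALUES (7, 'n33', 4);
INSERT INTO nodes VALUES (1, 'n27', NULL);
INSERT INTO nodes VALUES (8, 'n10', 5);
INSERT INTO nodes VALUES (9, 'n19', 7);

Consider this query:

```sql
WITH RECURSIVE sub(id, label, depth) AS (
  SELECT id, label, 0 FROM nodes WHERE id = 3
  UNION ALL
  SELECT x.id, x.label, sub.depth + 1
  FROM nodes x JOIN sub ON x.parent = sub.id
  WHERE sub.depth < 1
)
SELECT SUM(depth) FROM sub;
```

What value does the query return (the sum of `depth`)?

3

Base: id=3 (n36) at depth 0.
Iteration 1: rows with parent in {3} -> n20 (id 4, depth 1), n18 (id 5, depth 1), n26 (id 6, depth 1).
Iteration 2: depth < 1 fails for all current rows; recursion stops.
SUM(depth) = 0 + 1 + 1 + 1 = 3.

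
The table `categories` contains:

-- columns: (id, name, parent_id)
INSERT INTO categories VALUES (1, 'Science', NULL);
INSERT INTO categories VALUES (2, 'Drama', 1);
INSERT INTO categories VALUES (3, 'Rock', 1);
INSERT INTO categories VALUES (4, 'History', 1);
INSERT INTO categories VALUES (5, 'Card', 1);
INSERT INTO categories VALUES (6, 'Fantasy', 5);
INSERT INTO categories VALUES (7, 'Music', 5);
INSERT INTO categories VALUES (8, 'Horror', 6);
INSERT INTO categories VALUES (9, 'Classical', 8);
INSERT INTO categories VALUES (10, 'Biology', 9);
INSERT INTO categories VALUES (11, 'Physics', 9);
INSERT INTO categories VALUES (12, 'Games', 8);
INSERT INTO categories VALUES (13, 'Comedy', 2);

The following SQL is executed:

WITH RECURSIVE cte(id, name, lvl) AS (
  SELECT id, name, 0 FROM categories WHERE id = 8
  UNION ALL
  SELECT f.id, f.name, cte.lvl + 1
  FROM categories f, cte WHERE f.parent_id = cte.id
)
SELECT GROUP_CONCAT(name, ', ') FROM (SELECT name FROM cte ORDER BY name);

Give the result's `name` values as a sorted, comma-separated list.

Biology, Classical, Games, Horror, Physics

Base: id=8 (Horror) at lvl 0.
Iteration 1: rows with parent_id in {8} -> Classical (id 9, lvl 1), Games (id 12, lvl 1).
Iteration 2: rows with parent_id in {9,12} -> Biology (id 10, lvl 2), Physics (id 11, lvl 2).
Iteration 3: no rows with parent_id in {10,11}; recursion stops.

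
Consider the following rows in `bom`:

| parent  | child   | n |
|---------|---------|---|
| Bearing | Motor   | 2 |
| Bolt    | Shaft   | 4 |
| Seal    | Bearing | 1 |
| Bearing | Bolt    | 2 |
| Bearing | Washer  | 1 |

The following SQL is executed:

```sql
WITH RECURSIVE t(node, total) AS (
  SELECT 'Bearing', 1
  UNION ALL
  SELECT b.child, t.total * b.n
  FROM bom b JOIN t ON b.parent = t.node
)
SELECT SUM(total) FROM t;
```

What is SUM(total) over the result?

14

Base: (Bearing, total=1).
Iteration 1: components of {Bearing} -> Bolt = 1*2 = 2, Motor = 1*2 = 2, Washer = 1*1 = 1.
Iteration 2: components of {Bolt,Motor,Washer} -> Shaft = 2*4 = 8.
Iteration 3: no further components; recursion stops.
SUM(total) = 1 + 2 + 1 + 2 + 8 = 14.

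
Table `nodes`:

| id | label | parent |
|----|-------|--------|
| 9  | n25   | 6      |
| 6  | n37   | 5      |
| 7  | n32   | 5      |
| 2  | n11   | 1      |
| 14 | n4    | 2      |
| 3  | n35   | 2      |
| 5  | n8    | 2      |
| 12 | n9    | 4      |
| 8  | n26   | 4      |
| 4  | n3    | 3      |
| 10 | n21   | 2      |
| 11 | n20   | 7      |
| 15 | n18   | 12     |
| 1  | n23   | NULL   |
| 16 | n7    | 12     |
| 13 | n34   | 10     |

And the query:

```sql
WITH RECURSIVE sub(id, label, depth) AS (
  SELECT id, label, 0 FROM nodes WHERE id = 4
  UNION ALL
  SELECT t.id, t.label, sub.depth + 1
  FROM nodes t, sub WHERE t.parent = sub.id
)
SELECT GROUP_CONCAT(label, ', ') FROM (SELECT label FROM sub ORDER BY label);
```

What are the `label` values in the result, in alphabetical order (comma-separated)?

n18, n26, n3, n7, n9

Base: id=4 (n3) at depth 0.
Iteration 1: rows with parent in {4} -> n26 (id 8, depth 1), n9 (id 12, depth 1).
Iteration 2: rows with parent in {8,12} -> n18 (id 15, depth 2), n7 (id 16, depth 2).
Iteration 3: no rows with parent in {15,16}; recursion stops.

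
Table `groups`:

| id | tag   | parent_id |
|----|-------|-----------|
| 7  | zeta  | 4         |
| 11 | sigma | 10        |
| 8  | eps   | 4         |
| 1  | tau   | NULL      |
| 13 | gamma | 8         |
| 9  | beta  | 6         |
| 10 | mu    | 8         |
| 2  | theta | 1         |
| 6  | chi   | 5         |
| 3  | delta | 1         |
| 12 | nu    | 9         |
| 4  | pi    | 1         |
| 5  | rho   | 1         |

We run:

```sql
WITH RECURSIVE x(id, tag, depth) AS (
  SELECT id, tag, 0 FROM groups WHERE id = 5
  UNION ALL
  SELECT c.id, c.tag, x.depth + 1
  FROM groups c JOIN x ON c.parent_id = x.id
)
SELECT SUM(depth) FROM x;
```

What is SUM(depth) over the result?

Base: id=5 (rho) at depth 0.
Iteration 1: rows with parent_id in {5} -> chi (id 6, depth 1).
Iteration 2: rows with parent_id in {6} -> beta (id 9, depth 2).
Iteration 3: rows with parent_id in {9} -> nu (id 12, depth 3).
Iteration 4: no rows with parent_id in {12}; recursion stops.
SUM(depth) = 0 + 1 + 2 + 3 = 6.

6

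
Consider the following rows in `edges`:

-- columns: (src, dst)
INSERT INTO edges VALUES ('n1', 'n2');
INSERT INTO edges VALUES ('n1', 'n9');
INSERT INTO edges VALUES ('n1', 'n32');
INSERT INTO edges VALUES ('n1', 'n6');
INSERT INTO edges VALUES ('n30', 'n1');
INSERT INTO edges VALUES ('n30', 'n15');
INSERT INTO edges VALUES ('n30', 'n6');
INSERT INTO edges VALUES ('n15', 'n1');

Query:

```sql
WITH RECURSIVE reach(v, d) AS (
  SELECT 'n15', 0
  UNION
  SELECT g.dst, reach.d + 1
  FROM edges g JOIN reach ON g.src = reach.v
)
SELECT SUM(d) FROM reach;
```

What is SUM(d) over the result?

9

Base: (n15, d=0).
Iteration 1: edges from {n15} -> (n1, d=1).
Iteration 2: edges from {n1} -> (n2, d=2), (n32, d=2), (n6, d=2), (n9, d=2).
Iteration 3: no outgoing edges from {n2,n32,n6,n9}; recursion stops.
SUM(d) = 0 + 1 + 2 + 2 + 2 + 2 = 9.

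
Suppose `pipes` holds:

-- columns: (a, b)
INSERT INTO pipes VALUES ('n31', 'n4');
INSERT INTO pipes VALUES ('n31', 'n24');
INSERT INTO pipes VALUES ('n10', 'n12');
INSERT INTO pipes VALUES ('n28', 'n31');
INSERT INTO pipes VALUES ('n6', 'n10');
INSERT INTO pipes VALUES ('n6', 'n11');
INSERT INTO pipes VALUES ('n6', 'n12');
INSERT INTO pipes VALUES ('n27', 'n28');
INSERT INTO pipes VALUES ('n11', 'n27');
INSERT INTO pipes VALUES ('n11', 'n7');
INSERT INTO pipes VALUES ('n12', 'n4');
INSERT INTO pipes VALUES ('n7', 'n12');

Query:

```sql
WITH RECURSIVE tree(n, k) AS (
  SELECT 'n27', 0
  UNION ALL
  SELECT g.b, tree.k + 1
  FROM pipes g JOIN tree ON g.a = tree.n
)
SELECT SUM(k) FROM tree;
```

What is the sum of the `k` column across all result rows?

9

Base: (n27, k=0).
Iteration 1: edges from {n27} -> (n28, k=1).
Iteration 2: edges from {n28} -> (n31, k=2).
Iteration 3: edges from {n31} -> (n24, k=3), (n4, k=3).
Iteration 4: no outgoing edges from {n24,n4}; recursion stops.
SUM(k) = 0 + 1 + 2 + 3 + 3 = 9.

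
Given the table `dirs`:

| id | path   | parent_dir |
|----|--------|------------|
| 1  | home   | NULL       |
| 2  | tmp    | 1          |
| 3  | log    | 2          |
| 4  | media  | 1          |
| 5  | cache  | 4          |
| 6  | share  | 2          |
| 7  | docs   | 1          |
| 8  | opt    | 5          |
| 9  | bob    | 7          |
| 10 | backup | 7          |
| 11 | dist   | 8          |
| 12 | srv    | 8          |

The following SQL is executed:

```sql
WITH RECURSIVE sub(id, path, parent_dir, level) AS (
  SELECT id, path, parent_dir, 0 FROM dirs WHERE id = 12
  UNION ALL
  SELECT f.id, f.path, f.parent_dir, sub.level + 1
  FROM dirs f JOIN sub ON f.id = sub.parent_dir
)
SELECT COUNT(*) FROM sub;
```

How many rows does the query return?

Base: id=12 (srv), parent_dir=8, level 0.
Iteration 1: join on id=8 -> opt (id 8, parent_dir=5, level 1).
Iteration 2: join on id=5 -> cache (id 5, parent_dir=4, level 2).
Iteration 3: join on id=4 -> media (id 4, parent_dir=1, level 3).
Iteration 4: join on id=1 -> home (id 1, parent_dir=NULL, level 4).
Iteration 5: parent_dir is NULL; no match; recursion stops.
Total rows emitted: 5.

5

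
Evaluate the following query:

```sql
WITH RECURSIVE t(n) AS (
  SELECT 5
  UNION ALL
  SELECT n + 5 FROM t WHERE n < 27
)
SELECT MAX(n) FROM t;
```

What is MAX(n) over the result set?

Base: n=5.
Iteration 1: 5 < 27 holds -> n = 5 + 5 = 10.
Iteration 2: 10 < 27 holds -> n = 10 + 5 = 15.
Iteration 3: 15 < 27 holds -> n = 15 + 5 = 20.
Iteration 4: 20 < 27 holds -> n = 20 + 5 = 25.
Iteration 5: 25 < 27 holds -> n = 25 + 5 = 30.
Iteration 6: 30 < 27 fails; recursion stops.
n values: 5, 10, 15, 20, 25, 30; the maximum is 30.

30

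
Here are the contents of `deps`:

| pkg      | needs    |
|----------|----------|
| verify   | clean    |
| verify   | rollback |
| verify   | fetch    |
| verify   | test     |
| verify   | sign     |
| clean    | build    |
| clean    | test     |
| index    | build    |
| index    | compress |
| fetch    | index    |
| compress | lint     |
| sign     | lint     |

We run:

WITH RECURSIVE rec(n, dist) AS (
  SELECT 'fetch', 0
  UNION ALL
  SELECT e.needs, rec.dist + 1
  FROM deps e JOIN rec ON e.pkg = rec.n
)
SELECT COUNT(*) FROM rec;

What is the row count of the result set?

Base: (fetch, dist=0).
Iteration 1: edges from {fetch} -> (index, dist=1).
Iteration 2: edges from {index} -> (build, dist=2), (compress, dist=2).
Iteration 3: edges from {build,compress} -> (lint, dist=3).
Iteration 4: no outgoing edges from {lint}; recursion stops.
Total rows emitted: 5.

5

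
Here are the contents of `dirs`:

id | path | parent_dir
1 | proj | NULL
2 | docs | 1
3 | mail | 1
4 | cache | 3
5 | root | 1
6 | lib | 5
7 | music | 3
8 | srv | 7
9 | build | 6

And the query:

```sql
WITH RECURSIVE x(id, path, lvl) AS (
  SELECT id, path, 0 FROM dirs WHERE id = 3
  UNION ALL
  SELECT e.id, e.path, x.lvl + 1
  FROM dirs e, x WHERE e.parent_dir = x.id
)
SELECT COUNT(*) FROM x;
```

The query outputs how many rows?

4

Base: id=3 (mail) at lvl 0.
Iteration 1: rows with parent_dir in {3} -> cache (id 4, lvl 1), music (id 7, lvl 1).
Iteration 2: rows with parent_dir in {4,7} -> srv (id 8, lvl 2).
Iteration 3: no rows with parent_dir in {8}; recursion stops.
Total rows emitted: 4.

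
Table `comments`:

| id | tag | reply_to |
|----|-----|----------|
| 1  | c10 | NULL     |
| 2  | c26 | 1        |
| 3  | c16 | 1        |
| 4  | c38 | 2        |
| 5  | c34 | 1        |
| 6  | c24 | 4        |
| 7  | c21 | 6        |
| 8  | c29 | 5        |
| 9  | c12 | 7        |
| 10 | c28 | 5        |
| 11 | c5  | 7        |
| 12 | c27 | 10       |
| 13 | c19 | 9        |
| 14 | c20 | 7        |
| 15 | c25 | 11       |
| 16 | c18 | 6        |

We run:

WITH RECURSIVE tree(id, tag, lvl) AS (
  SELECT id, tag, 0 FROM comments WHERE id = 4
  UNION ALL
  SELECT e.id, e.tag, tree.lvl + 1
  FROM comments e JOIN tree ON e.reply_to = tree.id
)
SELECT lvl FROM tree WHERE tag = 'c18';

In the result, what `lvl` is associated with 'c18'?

2

Base: id=4 (c38) at lvl 0.
Iteration 1: rows with reply_to in {4} -> c24 (id 6, lvl 1).
Iteration 2: rows with reply_to in {6} -> c21 (id 7, lvl 2), c18 (id 16, lvl 2).
Iteration 3: rows with reply_to in {7,16} -> c12 (id 9, lvl 3), c5 (id 11, lvl 3), c20 (id 14, lvl 3).
Iteration 4: rows with reply_to in {9,11,14} -> c19 (id 13, lvl 4), c25 (id 15, lvl 4).
Iteration 5: no rows with reply_to in {13,15}; recursion stops.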